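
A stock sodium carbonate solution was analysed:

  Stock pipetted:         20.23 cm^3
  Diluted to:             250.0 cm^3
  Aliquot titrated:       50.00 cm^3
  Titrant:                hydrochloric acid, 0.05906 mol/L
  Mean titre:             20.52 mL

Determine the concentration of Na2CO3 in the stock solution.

Na2CO3 + 2 HCl → 2 NaCl + H2O + CO2
n(HCl) = 0.02052 × 0.05906 = 1.212 × 10^-3 mol
From the 1:2 ratio, n(Na2CO3) in the aliquot = 1/2 × 1.212 × 10^-3 = 6.060 × 10^-4 mol
[Na2CO3]_dilute = 6.060 × 10^-4 / 0.05000 = 0.01212 mol/L
Dilution factor = 250.0 / 20.23 = 12.36
[Na2CO3]_stock = 0.01212 × 12.36 = 0.1498 mol/L

0.1498 mol/L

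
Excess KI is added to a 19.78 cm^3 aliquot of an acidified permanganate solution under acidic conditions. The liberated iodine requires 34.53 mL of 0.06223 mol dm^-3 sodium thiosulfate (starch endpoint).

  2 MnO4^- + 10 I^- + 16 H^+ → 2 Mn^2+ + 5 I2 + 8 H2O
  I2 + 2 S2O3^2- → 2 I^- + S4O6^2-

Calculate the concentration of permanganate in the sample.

0.02173 mol/L

n(S2O3^2-) = 0.03453 × 0.06223 = 2.149 × 10^-3 mol
n(I2) = n(S2O3^2-)/2 = 1.074 × 10^-3 mol
From the 2:5 ratio, n(MnO4^-) in the aliquot = 2/5 × 1.074 × 10^-3 = 4.298 × 10^-4 mol
[MnO4^-] = 4.298 × 10^-4 / 0.01978 = 0.02173 mol/L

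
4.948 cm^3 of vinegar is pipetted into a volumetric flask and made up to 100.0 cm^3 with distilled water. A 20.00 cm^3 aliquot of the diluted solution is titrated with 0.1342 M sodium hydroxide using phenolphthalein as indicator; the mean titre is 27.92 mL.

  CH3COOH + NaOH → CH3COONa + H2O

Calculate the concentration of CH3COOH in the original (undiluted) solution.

n(NaOH) = 0.02792 × 0.1342 = 3.747 × 10^-3 mol
n(CH3COOH) in the aliquot = 3.747 × 10^-3 mol (1:1 ratio)
[CH3COOH]_dilute = 3.747 × 10^-3 / 0.02000 = 0.1873 mol/L
Dilution factor = 100.0 / 4.948 = 20.21
[CH3COOH]_stock = 0.1873 × 20.21 = 3.786 mol/L

3.786 M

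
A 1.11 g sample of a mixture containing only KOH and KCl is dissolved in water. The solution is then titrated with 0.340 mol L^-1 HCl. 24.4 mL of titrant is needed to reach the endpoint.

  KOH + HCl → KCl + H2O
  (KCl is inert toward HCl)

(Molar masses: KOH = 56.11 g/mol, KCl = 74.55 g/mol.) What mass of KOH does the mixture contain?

0.465 g

n(HCl) = 0.0244 × 0.340 = 8.30 × 10^-3 mol
Let x = n(KOH), y = n(KCl).
Titrant: 1x = 8.30 × 10^-3;  mass: 56.11x + 74.55y = 1.11
Solving, x = 8.30 × 10^-3 mol, y = 8.65 × 10^-3 mol
mass of KOH = 8.30 × 10^-3 × 56.11 = 0.465 g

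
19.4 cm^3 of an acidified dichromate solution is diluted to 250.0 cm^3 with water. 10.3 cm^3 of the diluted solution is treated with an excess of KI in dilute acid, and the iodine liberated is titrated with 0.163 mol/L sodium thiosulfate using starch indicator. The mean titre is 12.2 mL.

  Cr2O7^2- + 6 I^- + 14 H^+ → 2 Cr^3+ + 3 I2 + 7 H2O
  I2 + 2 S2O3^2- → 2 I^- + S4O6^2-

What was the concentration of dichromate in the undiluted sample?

n(S2O3^2-) = 0.0122 × 0.163 = 1.99 × 10^-3 mol
n(I2) = n(S2O3^2-)/2 = 9.94 × 10^-4 mol
From the 1:3 ratio, n(Cr2O7^2-) in the aliquot = 1/3 × 9.94 × 10^-4 = 3.31 × 10^-4 mol
[Cr2O7^2-]_dilute = 3.31 × 10^-4 / 0.0103 = 0.0322 mol/L
[Cr2O7^2-]_original = 0.0322 × 250.0/19.4 = 0.415 mol/L

0.415 mol/L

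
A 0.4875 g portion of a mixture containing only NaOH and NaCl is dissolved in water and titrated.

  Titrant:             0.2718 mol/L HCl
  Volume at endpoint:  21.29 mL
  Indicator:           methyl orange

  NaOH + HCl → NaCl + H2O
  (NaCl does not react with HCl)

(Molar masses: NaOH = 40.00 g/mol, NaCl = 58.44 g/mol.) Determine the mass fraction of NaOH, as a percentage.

47.48 %

n(HCl) = 0.02129 × 0.2718 = 5.787 × 10^-3 mol
Let x = n(NaOH), y = n(NaCl).
Titrant: 1x = 5.787 × 10^-3;  mass: 40.00x + 58.44y = 0.4875
Solving, x = 5.787 × 10^-3 mol, y = 4.381 × 10^-3 mol
mass of NaOH = 5.787 × 10^-3 × 40.00 = 0.2315 g
% NaOH = 0.2315 / 0.4875 × 100 = 47.48 %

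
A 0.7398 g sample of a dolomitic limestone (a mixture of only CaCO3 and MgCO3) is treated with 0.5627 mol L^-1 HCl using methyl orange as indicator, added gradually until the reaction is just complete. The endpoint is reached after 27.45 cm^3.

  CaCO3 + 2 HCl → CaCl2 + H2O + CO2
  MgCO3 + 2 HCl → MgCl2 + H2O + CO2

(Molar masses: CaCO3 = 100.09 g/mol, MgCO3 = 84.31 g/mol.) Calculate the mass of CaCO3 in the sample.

n(HCl) = 0.02745 × 0.5627 = 0.01545 mol
Let x = n(CaCO3), y = n(MgCO3).
Titrant: 2x + 2y = 0.01545;  mass: 100.09x + 84.31y = 0.7398
Solving, x = 5.619 × 10^-3 mol, y = 2.104 × 10^-3 mol
mass of CaCO3 = 5.619 × 10^-3 × 100.09 = 0.5624 g

0.5624 g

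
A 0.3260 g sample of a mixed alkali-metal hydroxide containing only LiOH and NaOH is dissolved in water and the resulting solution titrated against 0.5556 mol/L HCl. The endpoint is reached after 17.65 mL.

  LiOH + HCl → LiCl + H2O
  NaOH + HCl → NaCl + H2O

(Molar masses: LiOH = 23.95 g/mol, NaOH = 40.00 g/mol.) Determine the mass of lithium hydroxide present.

0.09886 g

n(HCl) = 0.01765 × 0.5556 = 9.806 × 10^-3 mol
Let x = n(LiOH), y = n(NaOH).
Titrant: 1x + 1y = 9.806 × 10^-3;  mass: 23.95x + 40.00y = 0.3260
Solving, x = 4.128 × 10^-3 mol, y = 5.678 × 10^-3 mol
mass of LiOH = 4.128 × 10^-3 × 23.95 = 0.09886 g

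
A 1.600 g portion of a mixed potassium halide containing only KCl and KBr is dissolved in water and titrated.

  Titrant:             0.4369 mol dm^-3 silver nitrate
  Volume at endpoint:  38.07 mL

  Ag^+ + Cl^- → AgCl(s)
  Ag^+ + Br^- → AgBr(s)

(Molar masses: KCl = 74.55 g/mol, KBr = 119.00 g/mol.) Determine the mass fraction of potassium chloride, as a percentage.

39.76 %

n(AgNO3) = 0.03807 × 0.4369 = 0.01663 mol
Let x = n(KCl), y = n(KBr).
Titrant: 1x + 1y = 0.01663;  mass: 74.55x + 119.00y = 1.600
Solving, x = 8.533 × 10^-3 mol, y = 8.100 × 10^-3 mol
mass of KCl = 8.533 × 10^-3 × 74.55 = 0.6362 g
% KCl = 0.6362 / 1.600 × 100 = 39.76 %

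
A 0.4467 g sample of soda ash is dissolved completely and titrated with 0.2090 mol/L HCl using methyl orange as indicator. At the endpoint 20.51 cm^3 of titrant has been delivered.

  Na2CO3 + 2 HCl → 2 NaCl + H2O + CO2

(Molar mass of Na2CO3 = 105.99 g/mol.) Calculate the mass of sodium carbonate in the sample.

n(HCl) = 0.02051 L × 0.2090 mol/L = 4.287 × 10^-3 mol
From the 1:2 ratio, n(Na2CO3) = 1/2 × 4.287 × 10^-3 = 2.143 × 10^-3 mol
mass of Na2CO3 = 2.143 × 10^-3 × 105.99 g/mol = 0.2272 g

0.2272 g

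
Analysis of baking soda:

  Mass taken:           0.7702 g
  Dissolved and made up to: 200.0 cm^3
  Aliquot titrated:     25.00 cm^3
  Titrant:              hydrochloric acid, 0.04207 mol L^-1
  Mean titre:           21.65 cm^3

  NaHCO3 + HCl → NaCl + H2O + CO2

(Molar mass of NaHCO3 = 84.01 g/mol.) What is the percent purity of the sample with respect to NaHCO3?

n(HCl) per titration = 0.02165 × 0.04207 = 9.108 × 10^-4 mol
n(NaHCO3) in each aliquot = 9.108 × 10^-4 mol (1:1 ratio)
n(NaHCO3) in the whole flask = 9.108 × 10^-4 × 200.0/25.00 = 7.287 × 10^-3 mol
mass of NaHCO3 = 7.287 × 10^-3 × 84.01 = 0.6121 g
% NaHCO3 = 0.6121 / 0.7702 × 100 = 79.48 %

79.48 %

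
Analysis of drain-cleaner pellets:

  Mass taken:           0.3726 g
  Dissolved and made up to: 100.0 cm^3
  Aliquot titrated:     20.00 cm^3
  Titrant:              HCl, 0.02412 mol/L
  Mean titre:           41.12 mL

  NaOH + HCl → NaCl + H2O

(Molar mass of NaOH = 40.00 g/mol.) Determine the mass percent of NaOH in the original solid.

n(HCl) per titration = 0.04112 × 0.02412 = 9.918 × 10^-4 mol
n(NaOH) in each aliquot = 9.918 × 10^-4 mol (1:1 ratio)
n(NaOH) in the whole flask = 9.918 × 10^-4 × 100.0/20.00 = 4.959 × 10^-3 mol
mass of NaOH = 4.959 × 10^-3 × 40.00 = 0.1984 g
% NaOH = 0.1984 / 0.3726 × 100 = 53.24 %

53.24 %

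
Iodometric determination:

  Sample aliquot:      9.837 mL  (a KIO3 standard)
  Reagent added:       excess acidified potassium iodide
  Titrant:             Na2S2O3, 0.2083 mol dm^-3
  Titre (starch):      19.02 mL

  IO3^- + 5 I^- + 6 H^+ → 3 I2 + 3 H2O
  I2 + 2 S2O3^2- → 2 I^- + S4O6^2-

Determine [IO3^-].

0.06713 mol/L

n(S2O3^2-) = 0.01902 × 0.2083 = 3.962 × 10^-3 mol
n(I2) = n(S2O3^2-)/2 = 1.981 × 10^-3 mol
From the 1:3 ratio, n(IO3^-) in the aliquot = 1/3 × 1.981 × 10^-3 = 6.603 × 10^-4 mol
[IO3^-] = 6.603 × 10^-4 / 0.009837 = 0.06713 mol/L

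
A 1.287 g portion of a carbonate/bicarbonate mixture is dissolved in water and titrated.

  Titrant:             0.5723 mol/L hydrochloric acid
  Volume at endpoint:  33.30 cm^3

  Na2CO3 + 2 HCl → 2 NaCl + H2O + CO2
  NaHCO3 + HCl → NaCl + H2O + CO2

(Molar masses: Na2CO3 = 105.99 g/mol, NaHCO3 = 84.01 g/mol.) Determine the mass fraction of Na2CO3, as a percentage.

41.69 %

n(HCl) = 0.03330 × 0.5723 = 0.01906 mol
Let x = n(Na2CO3), y = n(NaHCO3).
Titrant: 2x + 1y = 0.01906;  mass: 105.99x + 84.01y = 1.287
Solving, x = 5.063 × 10^-3 mol, y = 8.933 × 10^-3 mol
mass of Na2CO3 = 5.063 × 10^-3 × 105.99 = 0.5366 g
% Na2CO3 = 0.5366 / 1.287 × 100 = 41.69 %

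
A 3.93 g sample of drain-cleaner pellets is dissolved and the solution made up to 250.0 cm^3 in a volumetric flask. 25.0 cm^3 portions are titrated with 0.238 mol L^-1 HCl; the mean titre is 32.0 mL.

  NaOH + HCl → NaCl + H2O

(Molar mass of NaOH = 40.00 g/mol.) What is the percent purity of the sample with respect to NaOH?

77.5 %

n(HCl) per titration = 0.0320 × 0.238 = 7.62 × 10^-3 mol
n(NaOH) in each aliquot = 7.62 × 10^-3 mol (1:1 ratio)
n(NaOH) in the whole flask = 7.62 × 10^-3 × 250.0/25.0 = 0.0762 mol
mass of NaOH = 0.0762 × 40.00 = 3.05 g
% NaOH = 3.05 / 3.93 × 100 = 77.5 %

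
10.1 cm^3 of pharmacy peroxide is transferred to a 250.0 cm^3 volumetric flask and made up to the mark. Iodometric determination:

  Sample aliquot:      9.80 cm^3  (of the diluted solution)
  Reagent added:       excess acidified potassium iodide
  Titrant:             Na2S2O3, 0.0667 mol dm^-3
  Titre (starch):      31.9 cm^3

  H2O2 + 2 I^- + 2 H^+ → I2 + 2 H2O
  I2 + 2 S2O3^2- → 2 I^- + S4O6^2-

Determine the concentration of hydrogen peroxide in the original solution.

n(S2O3^2-) = 0.0319 × 0.0667 = 2.13 × 10^-3 mol
n(I2) = n(S2O3^2-)/2 = 1.06 × 10^-3 mol
n(H2O2) in the aliquot = 1.06 × 10^-3 mol (1:1 ratio)
[H2O2]_dilute = 1.06 × 10^-3 / 0.00980 = 0.109 mol/L
[H2O2]_original = 0.109 × 250.0/10.1 = 2.69 mol/L

2.69 mol/L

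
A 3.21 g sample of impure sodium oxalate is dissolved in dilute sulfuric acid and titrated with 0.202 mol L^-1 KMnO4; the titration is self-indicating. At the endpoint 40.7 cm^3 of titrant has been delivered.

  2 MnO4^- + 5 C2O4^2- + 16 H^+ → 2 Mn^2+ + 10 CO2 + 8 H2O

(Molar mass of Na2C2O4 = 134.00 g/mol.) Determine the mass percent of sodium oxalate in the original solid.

n(KMnO4) = 0.0407 L × 0.202 mol/L = 8.22 × 10^-3 mol
From the 5:2 ratio, n(Na2C2O4) = 5/2 × 8.22 × 10^-3 = 0.0206 mol
mass of Na2C2O4 = 0.0206 × 134.00 g/mol = 2.75 g
% Na2C2O4 = 2.75 / 3.21 × 100 = 85.8 %

85.8 %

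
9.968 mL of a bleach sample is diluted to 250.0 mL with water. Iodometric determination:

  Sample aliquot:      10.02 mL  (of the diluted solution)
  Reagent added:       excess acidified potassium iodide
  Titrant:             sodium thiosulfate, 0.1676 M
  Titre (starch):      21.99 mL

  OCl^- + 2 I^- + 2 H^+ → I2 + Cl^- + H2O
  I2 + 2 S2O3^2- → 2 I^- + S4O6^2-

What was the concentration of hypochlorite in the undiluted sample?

4.612 M

n(S2O3^2-) = 0.02199 × 0.1676 = 3.686 × 10^-3 mol
n(I2) = n(S2O3^2-)/2 = 1.843 × 10^-3 mol
n(OCl^-) in the aliquot = 1.843 × 10^-3 mol (1:1 ratio)
[OCl^-]_dilute = 1.843 × 10^-3 / 0.01002 = 0.1839 mol/L
[OCl^-]_original = 0.1839 × 250.0/9.968 = 4.612 mol/L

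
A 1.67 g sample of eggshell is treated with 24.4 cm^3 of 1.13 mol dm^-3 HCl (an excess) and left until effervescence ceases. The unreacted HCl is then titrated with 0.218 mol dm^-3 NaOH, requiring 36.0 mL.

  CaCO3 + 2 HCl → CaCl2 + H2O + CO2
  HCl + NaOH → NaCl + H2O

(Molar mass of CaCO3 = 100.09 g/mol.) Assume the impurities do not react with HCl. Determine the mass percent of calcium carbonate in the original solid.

n(HCl) added = 0.0244 × 1.13 = 0.0276 mol
n(NaOH) used in back-titration = 0.0360 × 0.218 = 7.85 × 10^-3 mol
n(HCl) left over = 7.85 × 10^-3 mol (1:1 ratio)
n(HCl) consumed by analyte = 0.0276 − 7.85 × 10^-3 = 0.0197 mol
From the 1:2 ratio, n(CaCO3) = 1/2 × 0.0197 = 9.86 × 10^-3 mol
mass of CaCO3 = 9.86 × 10^-3 × 100.09 = 0.987 g
% CaCO3 = 0.987 / 1.67 × 100 = 59.1 %

59.1 %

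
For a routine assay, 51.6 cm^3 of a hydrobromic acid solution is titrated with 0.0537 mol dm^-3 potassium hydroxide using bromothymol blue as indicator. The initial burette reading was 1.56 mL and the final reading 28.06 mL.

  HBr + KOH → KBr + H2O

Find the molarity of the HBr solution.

n(KOH) = 0.0265 L × 0.0537 mol/L = 1.42 × 10^-3 mol
n(HBr) = 1.42 × 10^-3 mol (1:1 mole ratio)
[HBr] = 1.42 × 10^-3 mol / 0.0516 L = 0.0276 mol/L

0.0276 mol/L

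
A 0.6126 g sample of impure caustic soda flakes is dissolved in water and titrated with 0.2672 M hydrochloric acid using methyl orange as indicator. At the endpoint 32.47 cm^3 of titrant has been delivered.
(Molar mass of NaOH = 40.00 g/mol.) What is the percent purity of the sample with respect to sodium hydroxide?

NaOH + HCl → NaCl + H2O
n(HCl) = 0.03247 L × 0.2672 mol/L = 8.676 × 10^-3 mol
n(NaOH) = 8.676 × 10^-3 mol (1:1 ratio)
mass of NaOH = 8.676 × 10^-3 × 40.00 g/mol = 0.3470 g
% NaOH = 0.3470 / 0.6126 × 100 = 56.65 %

56.65 %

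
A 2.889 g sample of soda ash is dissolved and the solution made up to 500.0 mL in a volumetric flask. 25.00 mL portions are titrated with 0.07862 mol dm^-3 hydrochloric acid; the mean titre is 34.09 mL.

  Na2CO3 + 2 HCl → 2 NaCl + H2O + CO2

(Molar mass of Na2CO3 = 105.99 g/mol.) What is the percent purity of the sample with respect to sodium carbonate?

n(HCl) per titration = 0.03409 × 0.07862 = 2.680 × 10^-3 mol
From the 1:2 ratio, n(Na2CO3) in each aliquot = 1/2 × 2.680 × 10^-3 = 1.340 × 10^-3 mol
n(Na2CO3) in the whole flask = 1.340 × 10^-3 × 500.0/25.00 = 0.02680 mol
mass of Na2CO3 = 0.02680 × 105.99 = 2.841 g
% Na2CO3 = 2.841 / 2.889 × 100 = 98.33 %

98.33 %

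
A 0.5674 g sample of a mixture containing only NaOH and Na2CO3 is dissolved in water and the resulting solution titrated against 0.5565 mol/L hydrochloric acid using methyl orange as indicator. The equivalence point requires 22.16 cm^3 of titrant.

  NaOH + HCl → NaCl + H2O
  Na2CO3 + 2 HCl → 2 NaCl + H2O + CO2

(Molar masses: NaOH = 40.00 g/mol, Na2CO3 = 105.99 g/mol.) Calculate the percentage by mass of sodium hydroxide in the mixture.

46.73 %

n(HCl) = 0.02216 × 0.5565 = 0.01233 mol
Let x = n(NaOH), y = n(Na2CO3).
Titrant: 1x + 2y = 0.01233;  mass: 40.00x + 105.99y = 0.5674
Solving, x = 6.628 × 10^-3 mol, y = 2.852 × 10^-3 mol
mass of NaOH = 6.628 × 10^-3 × 40.00 = 0.2651 g
% NaOH = 0.2651 / 0.5674 × 100 = 46.73 %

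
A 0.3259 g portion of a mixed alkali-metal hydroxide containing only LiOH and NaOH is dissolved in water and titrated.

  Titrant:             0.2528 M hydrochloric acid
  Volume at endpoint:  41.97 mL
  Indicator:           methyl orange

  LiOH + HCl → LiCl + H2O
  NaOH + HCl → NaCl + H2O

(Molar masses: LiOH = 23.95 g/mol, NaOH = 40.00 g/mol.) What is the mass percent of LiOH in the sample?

n(HCl) = 0.04197 × 0.2528 = 0.01061 mol
Let x = n(LiOH), y = n(NaOH).
Titrant: 1x + 1y = 0.01061;  mass: 23.95x + 40.00y = 0.3259
Solving, x = 6.137 × 10^-3 mol, y = 4.473 × 10^-3 mol
mass of LiOH = 6.137 × 10^-3 × 23.95 = 0.1470 g
% LiOH = 0.1470 / 0.3259 × 100 = 45.10 %

45.10 %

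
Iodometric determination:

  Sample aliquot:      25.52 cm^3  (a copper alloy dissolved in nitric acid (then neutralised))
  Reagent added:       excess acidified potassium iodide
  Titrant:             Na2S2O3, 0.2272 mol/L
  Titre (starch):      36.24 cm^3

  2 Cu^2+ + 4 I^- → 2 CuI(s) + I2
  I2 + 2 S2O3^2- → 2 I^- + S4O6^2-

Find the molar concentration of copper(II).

0.3226 mol/L

n(S2O3^2-) = 0.03624 × 0.2272 = 8.234 × 10^-3 mol
n(I2) = n(S2O3^2-)/2 = 4.117 × 10^-3 mol
From the 2:1 ratio, n(Cu2+) in the aliquot = 2/1 × 4.117 × 10^-3 = 8.234 × 10^-3 mol
[Cu2+] = 8.234 × 10^-3 / 0.02552 = 0.3226 mol/L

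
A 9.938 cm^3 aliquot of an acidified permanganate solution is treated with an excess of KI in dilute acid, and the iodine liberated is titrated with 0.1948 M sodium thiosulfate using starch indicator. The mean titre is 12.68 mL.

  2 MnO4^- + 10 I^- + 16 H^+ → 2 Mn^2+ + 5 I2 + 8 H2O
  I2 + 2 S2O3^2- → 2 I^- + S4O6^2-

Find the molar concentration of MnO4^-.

n(S2O3^2-) = 0.01268 × 0.1948 = 2.470 × 10^-3 mol
n(I2) = n(S2O3^2-)/2 = 1.235 × 10^-3 mol
From the 2:5 ratio, n(MnO4^-) in the aliquot = 2/5 × 1.235 × 10^-3 = 4.940 × 10^-4 mol
[MnO4^-] = 4.940 × 10^-4 / 0.009938 = 0.04971 mol/L

0.04971 M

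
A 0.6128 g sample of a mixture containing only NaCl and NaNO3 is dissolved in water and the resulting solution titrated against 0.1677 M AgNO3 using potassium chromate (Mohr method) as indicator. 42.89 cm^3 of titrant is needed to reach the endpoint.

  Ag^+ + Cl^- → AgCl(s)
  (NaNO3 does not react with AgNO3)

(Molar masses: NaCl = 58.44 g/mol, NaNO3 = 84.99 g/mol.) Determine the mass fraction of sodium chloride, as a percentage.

n(AgNO3) = 0.04289 × 0.1677 = 7.193 × 10^-3 mol
Let x = n(NaCl), y = n(NaNO3).
Titrant: 1x = 7.193 × 10^-3;  mass: 58.44x + 84.99y = 0.6128
Solving, x = 7.193 × 10^-3 mol, y = 2.265 × 10^-3 mol
mass of NaCl = 7.193 × 10^-3 × 58.44 = 0.4203 g
% NaCl = 0.4203 / 0.6128 × 100 = 68.59 %

68.59 %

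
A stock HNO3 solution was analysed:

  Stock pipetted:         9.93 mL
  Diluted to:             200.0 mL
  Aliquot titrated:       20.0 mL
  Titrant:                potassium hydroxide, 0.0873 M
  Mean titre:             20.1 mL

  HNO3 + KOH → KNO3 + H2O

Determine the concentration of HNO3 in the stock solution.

n(KOH) = 0.0201 × 0.0873 = 1.75 × 10^-3 mol
n(HNO3) in the aliquot = 1.75 × 10^-3 mol (1:1 ratio)
[HNO3]_dilute = 1.75 × 10^-3 / 0.0200 = 0.0877 mol/L
Dilution factor = 200.0 / 9.93 = 20.14
[HNO3]_stock = 0.0877 × 20.14 = 1.77 mol/L

1.77 M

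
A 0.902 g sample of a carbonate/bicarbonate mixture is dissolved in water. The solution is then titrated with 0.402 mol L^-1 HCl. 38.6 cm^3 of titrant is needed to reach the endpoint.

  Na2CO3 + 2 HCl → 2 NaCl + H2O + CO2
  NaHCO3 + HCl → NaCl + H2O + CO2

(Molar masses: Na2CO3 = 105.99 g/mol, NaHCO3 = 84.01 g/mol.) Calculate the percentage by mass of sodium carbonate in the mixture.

n(HCl) = 0.0386 × 0.402 = 0.0155 mol
Let x = n(Na2CO3), y = n(NaHCO3).
Titrant: 2x + 1y = 0.0155;  mass: 105.99x + 84.01y = 0.902
Solving, x = 6.47 × 10^-3 mol, y = 2.57 × 10^-3 mol
mass of Na2CO3 = 6.47 × 10^-3 × 105.99 = 0.686 g
% Na2CO3 = 0.686 / 0.902 × 100 = 76.1 %

76.1 %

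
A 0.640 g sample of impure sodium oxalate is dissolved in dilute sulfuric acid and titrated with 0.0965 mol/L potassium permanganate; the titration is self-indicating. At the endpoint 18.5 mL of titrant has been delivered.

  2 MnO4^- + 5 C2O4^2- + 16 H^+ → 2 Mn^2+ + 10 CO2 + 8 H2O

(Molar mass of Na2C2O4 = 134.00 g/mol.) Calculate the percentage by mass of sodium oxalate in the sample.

n(KMnO4) = 0.0185 L × 0.0965 mol/L = 1.79 × 10^-3 mol
From the 5:2 ratio, n(Na2C2O4) = 5/2 × 1.79 × 10^-3 = 4.46 × 10^-3 mol
mass of Na2C2O4 = 4.46 × 10^-3 × 134.00 g/mol = 0.598 g
% Na2C2O4 = 0.598 / 0.640 × 100 = 93.4 %

93.4 %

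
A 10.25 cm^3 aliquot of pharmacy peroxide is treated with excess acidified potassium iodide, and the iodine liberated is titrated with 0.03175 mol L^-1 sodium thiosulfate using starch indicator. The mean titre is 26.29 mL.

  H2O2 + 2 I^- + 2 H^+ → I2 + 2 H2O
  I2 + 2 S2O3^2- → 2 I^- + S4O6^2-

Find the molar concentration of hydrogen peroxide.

0.04072 mol/L

n(S2O3^2-) = 0.02629 × 0.03175 = 8.347 × 10^-4 mol
n(I2) = n(S2O3^2-)/2 = 4.174 × 10^-4 mol
n(H2O2) in the aliquot = 4.174 × 10^-4 mol (1:1 ratio)
[H2O2] = 4.174 × 10^-4 / 0.01025 = 0.04072 mol/L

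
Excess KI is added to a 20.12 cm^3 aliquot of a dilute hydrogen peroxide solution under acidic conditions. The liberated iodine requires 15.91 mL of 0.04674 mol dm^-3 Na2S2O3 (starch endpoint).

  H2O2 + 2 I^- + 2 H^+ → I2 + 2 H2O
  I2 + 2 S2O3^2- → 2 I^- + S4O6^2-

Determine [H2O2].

n(S2O3^2-) = 0.01591 × 0.04674 = 7.436 × 10^-4 mol
n(I2) = n(S2O3^2-)/2 = 3.718 × 10^-4 mol
n(H2O2) in the aliquot = 3.718 × 10^-4 mol (1:1 ratio)
[H2O2] = 3.718 × 10^-4 / 0.02012 = 0.01848 mol/L

0.01848 mol/L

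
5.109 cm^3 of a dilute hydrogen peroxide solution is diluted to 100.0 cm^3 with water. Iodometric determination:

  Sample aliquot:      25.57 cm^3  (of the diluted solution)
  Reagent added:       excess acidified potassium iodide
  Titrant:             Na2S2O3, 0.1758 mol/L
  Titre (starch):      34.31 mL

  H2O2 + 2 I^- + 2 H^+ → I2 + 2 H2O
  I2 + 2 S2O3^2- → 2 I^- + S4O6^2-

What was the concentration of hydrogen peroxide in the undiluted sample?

n(S2O3^2-) = 0.03431 × 0.1758 = 6.032 × 10^-3 mol
n(I2) = n(S2O3^2-)/2 = 3.016 × 10^-3 mol
n(H2O2) in the aliquot = 3.016 × 10^-3 mol (1:1 ratio)
[H2O2]_dilute = 3.016 × 10^-3 / 0.02557 = 0.1179 mol/L
[H2O2]_original = 0.1179 × 100.0/5.109 = 2.309 mol/L

2.309 mol/L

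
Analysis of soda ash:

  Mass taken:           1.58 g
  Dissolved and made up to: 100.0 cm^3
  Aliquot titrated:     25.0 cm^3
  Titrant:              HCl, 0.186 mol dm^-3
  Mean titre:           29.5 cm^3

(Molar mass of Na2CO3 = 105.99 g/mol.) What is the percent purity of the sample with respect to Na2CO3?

Na2CO3 + 2 HCl → 2 NaCl + H2O + CO2
n(HCl) per titration = 0.0295 × 0.186 = 5.49 × 10^-3 mol
From the 1:2 ratio, n(Na2CO3) in each aliquot = 1/2 × 5.49 × 10^-3 = 2.74 × 10^-3 mol
n(Na2CO3) in the whole flask = 2.74 × 10^-3 × 100.0/25.0 = 0.0110 mol
mass of Na2CO3 = 0.0110 × 105.99 = 1.16 g
% Na2CO3 = 1.16 / 1.58 × 100 = 73.6 %

73.6 %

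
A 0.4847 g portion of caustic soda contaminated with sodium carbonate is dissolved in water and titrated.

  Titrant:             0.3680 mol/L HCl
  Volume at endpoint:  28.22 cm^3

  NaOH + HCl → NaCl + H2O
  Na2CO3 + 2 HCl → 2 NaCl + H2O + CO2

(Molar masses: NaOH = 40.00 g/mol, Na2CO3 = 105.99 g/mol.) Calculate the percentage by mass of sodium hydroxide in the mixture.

41.69 %

n(HCl) = 0.02822 × 0.3680 = 0.01038 mol
Let x = n(NaOH), y = n(Na2CO3).
Titrant: 1x + 2y = 0.01038;  mass: 40.00x + 105.99y = 0.4847
Solving, x = 5.052 × 10^-3 mol, y = 2.666 × 10^-3 mol
mass of NaOH = 5.052 × 10^-3 × 40.00 = 0.2021 g
% NaOH = 0.2021 / 0.4847 × 100 = 41.69 %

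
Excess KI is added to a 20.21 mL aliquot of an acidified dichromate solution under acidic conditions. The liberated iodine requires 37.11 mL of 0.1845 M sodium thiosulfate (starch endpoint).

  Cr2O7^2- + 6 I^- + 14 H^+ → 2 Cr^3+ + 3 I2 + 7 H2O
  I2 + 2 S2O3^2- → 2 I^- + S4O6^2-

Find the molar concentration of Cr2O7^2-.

n(S2O3^2-) = 0.03711 × 0.1845 = 6.847 × 10^-3 mol
n(I2) = n(S2O3^2-)/2 = 3.423 × 10^-3 mol
From the 1:3 ratio, n(Cr2O7^2-) in the aliquot = 1/3 × 3.423 × 10^-3 = 1.141 × 10^-3 mol
[Cr2O7^2-] = 1.141 × 10^-3 / 0.02021 = 0.05646 mol/L

0.05646 M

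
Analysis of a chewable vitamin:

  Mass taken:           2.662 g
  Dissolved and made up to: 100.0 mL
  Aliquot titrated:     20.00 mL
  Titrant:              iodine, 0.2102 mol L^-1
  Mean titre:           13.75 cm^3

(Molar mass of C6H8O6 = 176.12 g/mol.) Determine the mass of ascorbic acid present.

2.545 g

C6H8O6 + I2 → C6H6O6 + 2 HI
n(I2) per titration = 0.01375 × 0.2102 = 2.890 × 10^-3 mol
n(C6H8O6) in each aliquot = 2.890 × 10^-3 mol (1:1 ratio)
n(C6H8O6) in the whole flask = 2.890 × 10^-3 × 100.0/20.00 = 0.01445 mol
mass of C6H8O6 = 0.01445 × 176.12 = 2.545 g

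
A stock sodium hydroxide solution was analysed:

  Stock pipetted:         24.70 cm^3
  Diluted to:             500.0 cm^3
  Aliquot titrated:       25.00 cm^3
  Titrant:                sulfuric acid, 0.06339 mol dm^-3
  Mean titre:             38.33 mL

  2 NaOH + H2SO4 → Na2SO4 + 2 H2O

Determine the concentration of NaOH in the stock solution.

3.935 mol/L

n(H2SO4) = 0.03833 × 0.06339 = 2.430 × 10^-3 mol
From the 2:1 ratio, n(NaOH) in the aliquot = 2/1 × 2.430 × 10^-3 = 4.859 × 10^-3 mol
[NaOH]_dilute = 4.859 × 10^-3 / 0.02500 = 0.1944 mol/L
Dilution factor = 500.0 / 24.70 = 20.24
[NaOH]_stock = 0.1944 × 20.24 = 3.935 mol/L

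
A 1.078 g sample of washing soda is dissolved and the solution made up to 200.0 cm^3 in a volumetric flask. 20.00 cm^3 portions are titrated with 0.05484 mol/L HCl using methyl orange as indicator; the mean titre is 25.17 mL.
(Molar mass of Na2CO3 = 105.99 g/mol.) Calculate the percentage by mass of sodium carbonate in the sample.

Na2CO3 + 2 HCl → 2 NaCl + H2O + CO2
n(HCl) per titration = 0.02517 × 0.05484 = 1.380 × 10^-3 mol
From the 1:2 ratio, n(Na2CO3) in each aliquot = 1/2 × 1.380 × 10^-3 = 6.902 × 10^-4 mol
n(Na2CO3) in the whole flask = 6.902 × 10^-4 × 200.0/20.00 = 6.902 × 10^-3 mol
mass of Na2CO3 = 6.902 × 10^-3 × 105.99 = 0.7315 g
% Na2CO3 = 0.7315 / 1.078 × 100 = 67.86 %

67.86 %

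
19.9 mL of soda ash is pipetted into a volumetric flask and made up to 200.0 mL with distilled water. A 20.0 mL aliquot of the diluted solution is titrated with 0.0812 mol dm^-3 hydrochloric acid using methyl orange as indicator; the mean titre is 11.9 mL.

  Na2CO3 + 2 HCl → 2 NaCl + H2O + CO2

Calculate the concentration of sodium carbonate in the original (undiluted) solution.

0.243 mol/L

n(HCl) = 0.0119 × 0.0812 = 9.66 × 10^-4 mol
From the 1:2 ratio, n(Na2CO3) in the aliquot = 1/2 × 9.66 × 10^-4 = 4.83 × 10^-4 mol
[Na2CO3]_dilute = 4.83 × 10^-4 / 0.0200 = 0.0242 mol/L
Dilution factor = 200.0 / 19.9 = 10.05
[Na2CO3]_stock = 0.0242 × 10.05 = 0.243 mol/L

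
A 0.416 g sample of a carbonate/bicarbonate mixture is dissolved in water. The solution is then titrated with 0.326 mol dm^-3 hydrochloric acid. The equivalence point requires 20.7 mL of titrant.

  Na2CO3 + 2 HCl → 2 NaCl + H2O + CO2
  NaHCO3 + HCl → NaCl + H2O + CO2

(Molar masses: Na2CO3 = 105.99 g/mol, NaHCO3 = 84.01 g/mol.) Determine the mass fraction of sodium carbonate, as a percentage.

62.0 %

n(HCl) = 0.0207 × 0.326 = 6.75 × 10^-3 mol
Let x = n(Na2CO3), y = n(NaHCO3).
Titrant: 2x + 1y = 6.75 × 10^-3;  mass: 105.99x + 84.01y = 0.416
Solving, x = 2.43 × 10^-3 mol, y = 1.88 × 10^-3 mol
mass of Na2CO3 = 2.43 × 10^-3 × 105.99 = 0.258 g
% Na2CO3 = 0.258 / 0.416 × 100 = 62.0 %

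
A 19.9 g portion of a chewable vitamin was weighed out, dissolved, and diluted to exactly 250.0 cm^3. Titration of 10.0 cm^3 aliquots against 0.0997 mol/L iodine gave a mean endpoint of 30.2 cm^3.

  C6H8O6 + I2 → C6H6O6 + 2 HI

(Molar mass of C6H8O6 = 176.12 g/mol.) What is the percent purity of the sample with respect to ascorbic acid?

66.6 %

n(I2) per titration = 0.0302 × 0.0997 = 3.01 × 10^-3 mol
n(C6H8O6) in each aliquot = 3.01 × 10^-3 mol (1:1 ratio)
n(C6H8O6) in the whole flask = 3.01 × 10^-3 × 250.0/10.0 = 0.0753 mol
mass of C6H8O6 = 0.0753 × 176.12 = 13.3 g
% C6H8O6 = 13.3 / 19.9 × 100 = 66.6 %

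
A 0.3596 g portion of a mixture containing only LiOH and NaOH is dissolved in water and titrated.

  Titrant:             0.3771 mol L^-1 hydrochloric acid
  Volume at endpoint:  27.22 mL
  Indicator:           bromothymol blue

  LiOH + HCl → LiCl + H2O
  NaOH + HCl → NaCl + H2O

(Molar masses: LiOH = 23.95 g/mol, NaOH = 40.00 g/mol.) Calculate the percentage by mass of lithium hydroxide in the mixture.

21.16 %

n(HCl) = 0.02722 × 0.3771 = 0.01026 mol
Let x = n(LiOH), y = n(NaOH).
Titrant: 1x + 1y = 0.01026;  mass: 23.95x + 40.00y = 0.3596
Solving, x = 3.177 × 10^-3 mol, y = 7.088 × 10^-3 mol
mass of LiOH = 3.177 × 10^-3 × 23.95 = 0.07608 g
% LiOH = 0.07608 / 0.3596 × 100 = 21.16 %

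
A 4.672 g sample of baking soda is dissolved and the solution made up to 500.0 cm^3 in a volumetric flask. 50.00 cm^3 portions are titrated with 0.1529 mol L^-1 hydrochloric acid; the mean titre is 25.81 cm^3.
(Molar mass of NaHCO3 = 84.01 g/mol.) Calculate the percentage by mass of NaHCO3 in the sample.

70.96 %

NaHCO3 + HCl → NaCl + H2O + CO2
n(HCl) per titration = 0.02581 × 0.1529 = 3.946 × 10^-3 mol
n(NaHCO3) in each aliquot = 3.946 × 10^-3 mol (1:1 ratio)
n(NaHCO3) in the whole flask = 3.946 × 10^-3 × 500.0/50.00 = 0.03946 mol
mass of NaHCO3 = 0.03946 × 84.01 = 3.315 g
% NaHCO3 = 3.315 / 4.672 × 100 = 70.96 %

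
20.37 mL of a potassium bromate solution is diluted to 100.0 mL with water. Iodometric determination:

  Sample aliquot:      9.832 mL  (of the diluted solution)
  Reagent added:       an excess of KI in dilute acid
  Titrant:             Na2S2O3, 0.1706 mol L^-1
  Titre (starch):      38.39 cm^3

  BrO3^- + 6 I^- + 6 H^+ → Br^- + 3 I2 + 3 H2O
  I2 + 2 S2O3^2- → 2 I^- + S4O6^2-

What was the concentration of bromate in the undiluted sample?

0.5450 mol/L

n(S2O3^2-) = 0.03839 × 0.1706 = 6.549 × 10^-3 mol
n(I2) = n(S2O3^2-)/2 = 3.275 × 10^-3 mol
From the 1:3 ratio, n(BrO3^-) in the aliquot = 1/3 × 3.275 × 10^-3 = 1.092 × 10^-3 mol
[BrO3^-]_dilute = 1.092 × 10^-3 / 0.009832 = 0.1110 mol/L
[BrO3^-]_original = 0.1110 × 100.0/20.37 = 0.5450 mol/L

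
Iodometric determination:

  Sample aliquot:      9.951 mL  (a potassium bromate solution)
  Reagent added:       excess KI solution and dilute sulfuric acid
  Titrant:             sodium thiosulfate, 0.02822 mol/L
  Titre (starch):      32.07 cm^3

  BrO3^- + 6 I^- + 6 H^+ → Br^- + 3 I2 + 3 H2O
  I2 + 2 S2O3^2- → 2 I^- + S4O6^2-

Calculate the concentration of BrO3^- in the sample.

0.01516 mol/L

n(S2O3^2-) = 0.03207 × 0.02822 = 9.050 × 10^-4 mol
n(I2) = n(S2O3^2-)/2 = 4.525 × 10^-4 mol
From the 1:3 ratio, n(BrO3^-) in the aliquot = 1/3 × 4.525 × 10^-4 = 1.508 × 10^-4 mol
[BrO3^-] = 1.508 × 10^-4 / 0.009951 = 0.01516 mol/L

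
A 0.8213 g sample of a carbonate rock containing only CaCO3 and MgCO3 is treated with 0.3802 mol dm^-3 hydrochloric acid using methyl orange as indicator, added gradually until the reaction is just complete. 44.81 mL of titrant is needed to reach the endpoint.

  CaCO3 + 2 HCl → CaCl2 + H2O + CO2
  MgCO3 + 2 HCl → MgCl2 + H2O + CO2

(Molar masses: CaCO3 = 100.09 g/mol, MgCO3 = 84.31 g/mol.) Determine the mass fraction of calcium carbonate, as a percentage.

n(HCl) = 0.04481 × 0.3802 = 0.01704 mol
Let x = n(CaCO3), y = n(MgCO3).
Titrant: 2x + 2y = 0.01704;  mass: 100.09x + 84.31y = 0.8213
Solving, x = 6.535 × 10^-3 mol, y = 1.984 × 10^-3 mol
mass of CaCO3 = 6.535 × 10^-3 × 100.09 = 0.6540 g
% CaCO3 = 0.6540 / 0.8213 × 100 = 79.64 %

79.64 %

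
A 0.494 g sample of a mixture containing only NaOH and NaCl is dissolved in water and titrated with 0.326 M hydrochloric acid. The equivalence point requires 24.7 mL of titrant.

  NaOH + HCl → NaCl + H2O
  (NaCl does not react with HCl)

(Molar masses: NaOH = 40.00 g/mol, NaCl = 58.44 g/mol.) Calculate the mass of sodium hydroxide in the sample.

0.322 g

n(HCl) = 0.0247 × 0.326 = 8.05 × 10^-3 mol
Let x = n(NaOH), y = n(NaCl).
Titrant: 1x = 8.05 × 10^-3;  mass: 40.00x + 58.44y = 0.494
Solving, x = 8.05 × 10^-3 mol, y = 2.94 × 10^-3 mol
mass of NaOH = 8.05 × 10^-3 × 40.00 = 0.322 g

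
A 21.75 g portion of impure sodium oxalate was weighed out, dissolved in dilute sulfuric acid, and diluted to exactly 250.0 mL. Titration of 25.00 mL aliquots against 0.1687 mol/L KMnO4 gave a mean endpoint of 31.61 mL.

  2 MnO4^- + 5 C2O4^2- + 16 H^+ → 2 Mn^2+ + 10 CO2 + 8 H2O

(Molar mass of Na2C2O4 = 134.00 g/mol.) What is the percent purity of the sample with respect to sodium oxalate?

n(KMnO4) per titration = 0.03161 × 0.1687 = 5.333 × 10^-3 mol
From the 5:2 ratio, n(Na2C2O4) in each aliquot = 5/2 × 5.333 × 10^-3 = 0.01333 mol
n(Na2C2O4) in the whole flask = 0.01333 × 250.0/25.00 = 0.1333 mol
mass of Na2C2O4 = 0.1333 × 134.00 = 17.86 g
% Na2C2O4 = 17.86 / 21.75 × 100 = 82.13 %

82.13 %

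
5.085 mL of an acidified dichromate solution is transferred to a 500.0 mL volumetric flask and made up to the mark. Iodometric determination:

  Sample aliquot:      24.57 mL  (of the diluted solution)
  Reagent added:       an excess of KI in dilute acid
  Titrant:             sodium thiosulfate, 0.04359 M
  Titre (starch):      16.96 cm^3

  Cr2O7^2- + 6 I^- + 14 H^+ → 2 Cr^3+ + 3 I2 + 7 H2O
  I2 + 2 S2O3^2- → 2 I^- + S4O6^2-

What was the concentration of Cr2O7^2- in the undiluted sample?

0.4931 M

n(S2O3^2-) = 0.01696 × 0.04359 = 7.393 × 10^-4 mol
n(I2) = n(S2O3^2-)/2 = 3.696 × 10^-4 mol
From the 1:3 ratio, n(Cr2O7^2-) in the aliquot = 1/3 × 3.696 × 10^-4 = 1.232 × 10^-4 mol
[Cr2O7^2-]_dilute = 1.232 × 10^-4 / 0.02457 = 0.005015 mol/L
[Cr2O7^2-]_original = 0.005015 × 500.0/5.085 = 0.4931 mol/L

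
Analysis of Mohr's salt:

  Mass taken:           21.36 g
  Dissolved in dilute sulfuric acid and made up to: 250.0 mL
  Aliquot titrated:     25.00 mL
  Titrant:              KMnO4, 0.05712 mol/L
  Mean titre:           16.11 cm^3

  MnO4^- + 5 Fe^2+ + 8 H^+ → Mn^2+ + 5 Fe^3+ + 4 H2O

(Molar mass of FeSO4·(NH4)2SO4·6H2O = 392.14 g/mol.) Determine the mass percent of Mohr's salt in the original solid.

n(KMnO4) per titration = 0.01611 × 0.05712 = 9.202 × 10^-4 mol
From the 5:1 ratio, n(FeSO4·(NH4)2SO4·6H2O) in each aliquot = 5/1 × 9.202 × 10^-4 = 4.601 × 10^-3 mol
n(FeSO4·(NH4)2SO4·6H2O) in the whole flask = 4.601 × 10^-3 × 250.0/25.00 = 0.04601 mol
mass of FeSO4·(NH4)2SO4·6H2O = 0.04601 × 392.14 = 18.04 g
% FeSO4·(NH4)2SO4·6H2O = 18.04 / 21.36 × 100 = 84.47 %

84.47 %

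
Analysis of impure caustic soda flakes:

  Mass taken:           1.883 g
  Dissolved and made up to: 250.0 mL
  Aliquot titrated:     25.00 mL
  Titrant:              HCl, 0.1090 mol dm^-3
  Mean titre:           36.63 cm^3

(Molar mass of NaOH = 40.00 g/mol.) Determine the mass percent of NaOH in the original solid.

84.82 %

NaOH + HCl → NaCl + H2O
n(HCl) per titration = 0.03663 × 0.1090 = 3.993 × 10^-3 mol
n(NaOH) in each aliquot = 3.993 × 10^-3 mol (1:1 ratio)
n(NaOH) in the whole flask = 3.993 × 10^-3 × 250.0/25.00 = 0.03993 mol
mass of NaOH = 0.03993 × 40.00 = 1.597 g
% NaOH = 1.597 / 1.883 × 100 = 84.82 %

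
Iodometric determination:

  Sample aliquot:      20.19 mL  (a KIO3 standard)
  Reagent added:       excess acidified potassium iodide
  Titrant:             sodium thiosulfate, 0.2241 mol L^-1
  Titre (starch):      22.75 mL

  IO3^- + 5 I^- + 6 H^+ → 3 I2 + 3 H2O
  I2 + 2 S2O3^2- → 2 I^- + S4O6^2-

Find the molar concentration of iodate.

0.04209 mol/L

n(S2O3^2-) = 0.02275 × 0.2241 = 5.098 × 10^-3 mol
n(I2) = n(S2O3^2-)/2 = 2.549 × 10^-3 mol
From the 1:3 ratio, n(IO3^-) in the aliquot = 1/3 × 2.549 × 10^-3 = 8.497 × 10^-4 mol
[IO3^-] = 8.497 × 10^-4 / 0.02019 = 0.04209 mol/L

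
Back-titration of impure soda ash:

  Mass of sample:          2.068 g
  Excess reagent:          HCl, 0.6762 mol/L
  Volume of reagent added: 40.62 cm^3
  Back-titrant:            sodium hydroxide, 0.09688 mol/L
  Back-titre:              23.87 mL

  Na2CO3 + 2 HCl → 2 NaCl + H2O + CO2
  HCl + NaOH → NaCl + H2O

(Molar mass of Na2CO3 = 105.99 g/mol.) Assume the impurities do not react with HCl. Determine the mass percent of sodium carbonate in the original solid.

64.46 %

n(HCl) added = 0.04062 × 0.6762 = 0.02747 mol
n(NaOH) used in back-titration = 0.02387 × 0.09688 = 2.313 × 10^-3 mol
n(HCl) left over = 2.313 × 10^-3 mol (1:1 ratio)
n(HCl) consumed by analyte = 0.02747 − 2.313 × 10^-3 = 0.02515 mol
From the 1:2 ratio, n(Na2CO3) = 1/2 × 0.02515 = 0.01258 mol
mass of Na2CO3 = 0.01258 × 105.99 = 1.333 g
% Na2CO3 = 1.333 / 2.068 × 100 = 64.46 %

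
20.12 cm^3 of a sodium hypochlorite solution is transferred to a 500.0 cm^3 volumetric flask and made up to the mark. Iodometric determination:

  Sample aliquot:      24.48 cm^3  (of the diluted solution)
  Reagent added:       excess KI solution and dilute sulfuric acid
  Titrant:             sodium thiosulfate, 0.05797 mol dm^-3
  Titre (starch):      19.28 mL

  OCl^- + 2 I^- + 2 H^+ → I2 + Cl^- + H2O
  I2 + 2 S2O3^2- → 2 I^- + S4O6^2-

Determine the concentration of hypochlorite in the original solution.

n(S2O3^2-) = 0.01928 × 0.05797 = 1.118 × 10^-3 mol
n(I2) = n(S2O3^2-)/2 = 5.588 × 10^-4 mol
n(OCl^-) in the aliquot = 5.588 × 10^-4 mol (1:1 ratio)
[OCl^-]_dilute = 5.588 × 10^-4 / 0.02448 = 0.02283 mol/L
[OCl^-]_original = 0.02283 × 500.0/20.12 = 0.5673 mol/L

0.5673 mol/L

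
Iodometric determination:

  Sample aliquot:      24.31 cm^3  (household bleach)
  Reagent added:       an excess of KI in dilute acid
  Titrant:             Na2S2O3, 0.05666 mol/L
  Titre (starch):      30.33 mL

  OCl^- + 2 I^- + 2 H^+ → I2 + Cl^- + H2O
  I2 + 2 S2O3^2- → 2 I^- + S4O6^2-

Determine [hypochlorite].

0.03535 mol/L

n(S2O3^2-) = 0.03033 × 0.05666 = 1.718 × 10^-3 mol
n(I2) = n(S2O3^2-)/2 = 8.592 × 10^-4 mol
n(OCl^-) in the aliquot = 8.592 × 10^-4 mol (1:1 ratio)
[OCl^-] = 8.592 × 10^-4 / 0.02431 = 0.03535 mol/L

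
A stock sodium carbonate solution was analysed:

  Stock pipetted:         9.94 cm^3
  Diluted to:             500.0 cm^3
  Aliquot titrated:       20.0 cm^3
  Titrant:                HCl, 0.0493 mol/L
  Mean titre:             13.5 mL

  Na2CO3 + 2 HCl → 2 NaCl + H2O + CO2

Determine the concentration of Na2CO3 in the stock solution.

0.837 mol/L

n(HCl) = 0.0135 × 0.0493 = 6.66 × 10^-4 mol
From the 1:2 ratio, n(Na2CO3) in the aliquot = 1/2 × 6.66 × 10^-4 = 3.33 × 10^-4 mol
[Na2CO3]_dilute = 3.33 × 10^-4 / 0.0200 = 0.0166 mol/L
Dilution factor = 500.0 / 9.94 = 50.30
[Na2CO3]_stock = 0.0166 × 50.30 = 0.837 mol/L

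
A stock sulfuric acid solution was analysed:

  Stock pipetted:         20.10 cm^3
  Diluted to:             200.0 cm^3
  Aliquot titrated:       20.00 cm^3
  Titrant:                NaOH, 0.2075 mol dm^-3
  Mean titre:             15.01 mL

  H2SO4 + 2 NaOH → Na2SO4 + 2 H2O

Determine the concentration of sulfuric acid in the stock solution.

0.7748 mol/L

n(NaOH) = 0.01501 × 0.2075 = 3.115 × 10^-3 mol
From the 1:2 ratio, n(H2SO4) in the aliquot = 1/2 × 3.115 × 10^-3 = 1.557 × 10^-3 mol
[H2SO4]_dilute = 1.557 × 10^-3 / 0.02000 = 0.07786 mol/L
Dilution factor = 200.0 / 20.10 = 9.950
[H2SO4]_stock = 0.07786 × 9.950 = 0.7748 mol/L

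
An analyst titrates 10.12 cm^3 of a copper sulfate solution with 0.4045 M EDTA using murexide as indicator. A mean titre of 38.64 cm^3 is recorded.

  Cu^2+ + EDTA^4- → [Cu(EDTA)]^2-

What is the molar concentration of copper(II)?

n(EDTA) = 0.03864 L × 0.4045 mol/L = 0.01563 mol
n(Cu2+) = 0.01563 mol (1:1 mole ratio)
[Cu2+] = 0.01563 mol / 0.01012 L = 1.544 mol/L

1.544 M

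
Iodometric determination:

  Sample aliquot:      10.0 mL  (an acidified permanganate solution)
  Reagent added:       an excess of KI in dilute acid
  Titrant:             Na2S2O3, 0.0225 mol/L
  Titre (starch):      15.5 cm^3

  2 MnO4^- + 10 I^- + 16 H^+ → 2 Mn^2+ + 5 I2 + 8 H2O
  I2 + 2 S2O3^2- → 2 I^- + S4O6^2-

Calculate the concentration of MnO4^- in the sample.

n(S2O3^2-) = 0.0155 × 0.0225 = 3.49 × 10^-4 mol
n(I2) = n(S2O3^2-)/2 = 1.74 × 10^-4 mol
From the 2:5 ratio, n(MnO4^-) in the aliquot = 2/5 × 1.74 × 10^-4 = 6.97 × 10^-5 mol
[MnO4^-] = 6.97 × 10^-5 / 0.0100 = 0.00698 mol/L

0.00698 mol/L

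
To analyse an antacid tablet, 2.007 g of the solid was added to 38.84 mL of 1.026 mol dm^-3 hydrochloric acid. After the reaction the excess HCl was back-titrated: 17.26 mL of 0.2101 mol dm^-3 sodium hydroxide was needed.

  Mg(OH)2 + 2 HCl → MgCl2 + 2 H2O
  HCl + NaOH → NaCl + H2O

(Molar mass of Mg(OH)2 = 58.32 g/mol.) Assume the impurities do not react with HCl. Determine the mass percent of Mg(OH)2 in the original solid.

n(HCl) added = 0.03884 × 1.026 = 0.03985 mol
n(NaOH) used in back-titration = 0.01726 × 0.2101 = 3.626 × 10^-3 mol
n(HCl) left over = 3.626 × 10^-3 mol (1:1 ratio)
n(HCl) consumed by analyte = 0.03985 − 3.626 × 10^-3 = 0.03622 mol
From the 1:2 ratio, n(Mg(OH)2) = 1/2 × 0.03622 = 0.01811 mol
mass of Mg(OH)2 = 0.01811 × 58.32 = 1.056 g
% Mg(OH)2 = 1.056 / 2.007 × 100 = 52.63 %

52.63 %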